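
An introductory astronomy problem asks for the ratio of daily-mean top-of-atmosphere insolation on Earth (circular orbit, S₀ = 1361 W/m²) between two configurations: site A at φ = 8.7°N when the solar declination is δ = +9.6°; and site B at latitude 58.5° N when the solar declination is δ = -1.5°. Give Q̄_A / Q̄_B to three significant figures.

— Configuration A (φ=+8.7°):
cos H₀ = −tan(+8.7°) tan(+9.600°) = -0.0259, H₀ = 1.5967 rad.
Bracket: H₀ sin φ sin δ + cos φ cos δ sin H₀ = 1.5967×0.15126×0.16677 + 0.98849×0.98600×0.99967 = 0.040278 + 0.974330 = 1.014608.
Q̄ = (S₀/π) × [bracket] = (1361/π) × 1.014608 = 439.55 W/m².
— Configuration B (φ=+58.5°):
cos H₀ = −tan(+58.5°) tan(-1.500°) = 0.0427, H₀ = 1.5281 rad.
Bracket: H₀ sin φ sin δ + cos φ cos δ sin H₀ = 1.5281×0.85264×-0.02618 + 0.52250×0.99966×0.99909 = -0.034110 + 0.521847 = 0.487737.
Q̄ = (S₀/π) × [bracket] = (1361/π) × 0.487737 = 211.30 W/m².
Ratio Q̄_A / Q̄_B = 439.55 / 211.30 = 2.080.

Q̄_A / Q̄_B ≈ 2.08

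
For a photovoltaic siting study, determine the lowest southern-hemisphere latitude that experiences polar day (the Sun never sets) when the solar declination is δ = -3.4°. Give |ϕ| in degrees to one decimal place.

Polar day requires cos h₀ = −tan ϕ tan δ ≤ −1, i.e. tan ϕ tan δ ≥ 1.
The boundary is |tan ϕ| · |tan δ| = 1, so |ϕ| = 90° − |δ| = 90° − 3.4° = 86.6° in the southern hemisphere.

|ϕ| = 86.6°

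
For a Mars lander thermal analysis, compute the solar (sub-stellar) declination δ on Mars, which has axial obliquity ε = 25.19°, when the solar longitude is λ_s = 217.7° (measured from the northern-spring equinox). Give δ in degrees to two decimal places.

sin δ = sin ε · sin λ_s = sin 25.19° × sin 217.7° = -0.260279.
δ = arcsin(-0.260279) = -15.09°.

δ = -15.09°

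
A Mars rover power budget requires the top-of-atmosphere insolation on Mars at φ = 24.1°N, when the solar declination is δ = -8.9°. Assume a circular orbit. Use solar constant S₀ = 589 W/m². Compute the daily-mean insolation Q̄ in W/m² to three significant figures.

Q̄ ≈ 151 W/m²

cos H₀ = −tan(+24.1°) tan(-8.900°) = 0.0700, H₀ = 1.5007 rad.
Bracket: H₀ sin φ sin δ + cos φ cos δ sin H₀ = 1.5007×0.40833×-0.15471 + 0.91283×0.98796×0.99754 = -0.094803 + 0.899621 = 0.804818.
Q̄ = (S₀/π) × [bracket] = (589/π) × 0.804818 = 150.9 W/m².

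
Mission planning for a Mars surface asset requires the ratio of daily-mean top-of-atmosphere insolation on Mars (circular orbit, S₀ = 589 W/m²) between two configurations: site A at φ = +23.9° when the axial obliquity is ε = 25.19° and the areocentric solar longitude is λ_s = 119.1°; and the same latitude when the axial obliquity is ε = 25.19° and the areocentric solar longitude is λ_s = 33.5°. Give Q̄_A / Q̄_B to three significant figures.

— Configuration A (φ=+23.9°):
sin δ = sin 25.19° × sin 119.1° = 0.37190, so δ = +21.833°.
cos H₀ = −tan(+23.9°) tan(+21.833°) = -0.1775, H₀ = 1.7493 rad.
Bracket: H₀ sin φ sin δ + cos φ cos δ sin H₀ = 1.7493×0.40514×0.37190 + 0.91425×0.92827×0.98411 = 0.263570 + 0.835185 = 1.098755.
Q̄ = (S₀/π) × [bracket] = (589/π) × 1.098755 = 206.00 W/m².
— Configuration B (φ=+23.9°):
sin δ = sin 25.19° × sin 33.5° = 0.23492, so δ = +13.587°.
cos H₀ = −tan(+23.9°) tan(+13.587°) = -0.1071, H₀ = 1.6781 rad.
Bracket: H₀ sin φ sin δ + cos φ cos δ sin H₀ = 1.6781×0.40514×0.23492 + 0.91425×0.97202×0.99425 = 0.159714 + 0.883559 = 1.043273.
Q̄ = (S₀/π) × [bracket] = (589/π) × 1.043273 = 195.60 W/m².
Ratio Q̄_A / Q̄_B = 206.00 / 195.60 = 1.053.

Q̄_A / Q̄_B ≈ 1.05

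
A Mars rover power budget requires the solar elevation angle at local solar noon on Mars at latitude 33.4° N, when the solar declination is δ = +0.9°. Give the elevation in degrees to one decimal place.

At local noon the hour angle is zero, so the zenith angle equals |ϕ − δ| = |+33.4° − (+0.900°)| = 32.500°.
Elevation = 90° − 32.500° = 57.5°.

57.5°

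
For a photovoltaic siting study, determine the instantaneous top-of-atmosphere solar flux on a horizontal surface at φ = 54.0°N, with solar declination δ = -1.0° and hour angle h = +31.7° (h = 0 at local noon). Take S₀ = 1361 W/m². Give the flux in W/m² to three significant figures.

661 W/m²

cos θ_z = sin φ sin δ + cos φ cos δ cos h = -0.014119 + 0.500018 = 0.485899.
Flux = S₀ · cos θ_z = 1361 × 0.485899 = 661.3 W/m².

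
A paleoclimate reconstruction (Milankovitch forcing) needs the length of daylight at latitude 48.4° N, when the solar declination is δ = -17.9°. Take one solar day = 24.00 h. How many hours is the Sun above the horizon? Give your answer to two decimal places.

9.16 h

cos H₀ = −tan φ · tan δ = −tan(+48.4°) × tan(-17.900°) = 0.3638, so H₀ = 1.1985 rad = 68.67°.
Daylight = 2H₀/(2π) × 24.00 h = (1.1985/π) × 24.00 = 9.16 h.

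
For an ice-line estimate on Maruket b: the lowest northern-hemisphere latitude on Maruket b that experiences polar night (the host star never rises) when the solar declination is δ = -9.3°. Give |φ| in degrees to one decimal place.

|φ| = 80.7°

Polar night requires cos H₀ = −tan φ tan δ ≥ 1, i.e. tan φ tan δ ≤ −1.
The boundary is |tan φ| · |tan δ| = 1, so |φ| = 90° − |δ| = 90° − 9.3° = 80.7° in the northern hemisphere.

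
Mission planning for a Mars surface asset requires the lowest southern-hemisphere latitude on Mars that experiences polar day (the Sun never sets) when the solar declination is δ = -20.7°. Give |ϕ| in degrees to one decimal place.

Polar day requires cos h₀ = −tan ϕ tan δ ≤ −1, i.e. tan ϕ tan δ ≥ 1.
The boundary is |tan ϕ| · |tan δ| = 1, so |ϕ| = 90° − |δ| = 90° − 20.7° = 69.3° in the southern hemisphere.

|ϕ| = 69.3°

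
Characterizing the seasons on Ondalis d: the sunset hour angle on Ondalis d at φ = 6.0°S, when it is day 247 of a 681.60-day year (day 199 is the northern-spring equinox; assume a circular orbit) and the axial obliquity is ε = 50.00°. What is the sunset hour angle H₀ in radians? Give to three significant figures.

H₀ = 1.53 rad

Solar longitude: λ_s = 360° × (247 − 199)/681.60 = 25.352°.
sin δ = sin 50.00° × sin 25.352° = 0.32800, so δ = +19.148°.
cos H₀ = −tan φ · tan δ = −tan(-6.0°) × tan(+19.148°) = 0.0365, so H₀ = 1.5343 rad = 87.91°.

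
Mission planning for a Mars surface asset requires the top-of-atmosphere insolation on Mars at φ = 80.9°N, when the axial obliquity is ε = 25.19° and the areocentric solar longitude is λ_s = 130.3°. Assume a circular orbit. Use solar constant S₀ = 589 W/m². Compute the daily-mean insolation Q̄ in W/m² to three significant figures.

Q̄ ≈ 189 W/m²

sin δ = sin 25.19° × sin 130.3° = 0.32461, so δ = +18.942°.
cos H₀ = −tan(+80.9°) tan(+18.942°) = -2.1426 ≤ −1 ⇒ polar day, H₀ = π.
Bracket: H₀ sin φ sin δ + cos φ cos δ sin H₀ = 3.1416×0.98741×0.32461 + 0.15816×0.94585×0.00000 = 1.006956 + 0.000000 = 1.006956.
Q̄ = (S₀/π) × [bracket] = (589/π) × 1.006956 = 188.8 W/m².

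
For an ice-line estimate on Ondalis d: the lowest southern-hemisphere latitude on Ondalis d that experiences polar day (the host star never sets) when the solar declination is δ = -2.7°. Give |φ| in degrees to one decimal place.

|φ| = 87.3°

Polar day requires cos H₀ = −tan φ tan δ ≤ −1, i.e. tan φ tan δ ≥ 1.
The boundary is |tan φ| · |tan δ| = 1, so |φ| = 90° − |δ| = 90° − 2.7° = 87.3° in the southern hemisphere.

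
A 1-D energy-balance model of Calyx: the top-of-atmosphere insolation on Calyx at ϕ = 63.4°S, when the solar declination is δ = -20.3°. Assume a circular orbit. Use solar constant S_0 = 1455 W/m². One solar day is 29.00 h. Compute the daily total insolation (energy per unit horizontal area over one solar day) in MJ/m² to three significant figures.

cos h₀ = −tan(-63.4°) tan(-20.300°) = -0.7387, h₀ = 2.4019 rad.
Bracket: h₀ sin ϕ sin δ + cos ϕ cos δ sin h₀ = 2.4019×-0.89415×-0.34694 + 0.44776×0.93789×0.67404 = 0.745109 + 0.283063 = 1.028172.
Q̄ = (S_0/π) × [bracket] = (1455/π) × 1.028172 = 476.19 W/m².
Daily total = Q̄ × 29.00 h × 3600 s/h = 476.19 × 29.00 × 3600 / 10⁶ = 49.71 MJ/m².

49.7 MJ/m²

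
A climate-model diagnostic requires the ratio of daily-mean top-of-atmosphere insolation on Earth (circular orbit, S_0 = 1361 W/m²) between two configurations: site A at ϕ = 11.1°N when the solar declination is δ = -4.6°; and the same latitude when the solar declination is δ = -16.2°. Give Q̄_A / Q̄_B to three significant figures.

— Configuration A (ϕ=+11.1°):
cos h₀ = −tan(+11.1°) tan(-4.600°) = 0.0158, h₀ = 1.5550 rad.
Bracket: h₀ sin ϕ sin δ + cos ϕ cos δ sin h₀ = 1.5550×0.19252×-0.08020 + 0.98129×0.99678×0.99988 = -0.024009 + 0.978013 = 0.954004.
Q̄ = (S_0/π) × [bracket] = (1361/π) × 0.954004 = 413.29 W/m².
— Configuration B (ϕ=+11.1°):
cos h₀ = −tan(+11.1°) tan(-16.200°) = 0.0570, h₀ = 1.5138 rad.
Bracket: h₀ sin ϕ sin δ + cos ϕ cos δ sin h₀ = 1.5138×0.19252×-0.27899 + 0.98129×0.96029×0.99837 = -0.081308 + 0.940787 = 0.859479.
Q̄ = (S_0/π) × [bracket] = (1361/π) × 0.859479 = 372.34 W/m².
Ratio Q̄_A / Q̄_B = 413.29 / 372.34 = 1.110.

Q̄_A / Q̄_B ≈ 1.11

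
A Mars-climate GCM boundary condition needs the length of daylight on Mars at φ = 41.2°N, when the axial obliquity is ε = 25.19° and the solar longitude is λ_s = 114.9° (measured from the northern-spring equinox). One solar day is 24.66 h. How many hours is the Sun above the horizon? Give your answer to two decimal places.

15.27 h

Solar declination: sin δ = sin ε · sin λ_s = sin 25.19° × sin 114.9° = 0.38606, so δ = +22.709°.
cos H₀ = −tan φ · tan δ = −tan(+41.2°) × tan(+22.709°) = -0.3664, so H₀ = 1.9459 rad = 111.49°.
Daylight = 2H₀/(2π) × 24.66 h = (1.9459/π) × 24.66 = 15.27 h.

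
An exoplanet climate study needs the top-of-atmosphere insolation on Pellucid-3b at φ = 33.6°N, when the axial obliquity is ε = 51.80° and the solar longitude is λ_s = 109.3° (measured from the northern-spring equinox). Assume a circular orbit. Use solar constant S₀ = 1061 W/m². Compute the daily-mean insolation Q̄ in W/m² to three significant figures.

Q̄ ≈ 460 W/m²

Solar declination: sin δ = sin ε · sin λ_s = sin 51.80° × sin 109.3° = 0.74169, so δ = +47.876°.
cos H₀ = −tan(+33.6°) tan(+47.876°) = -0.7347, H₀ = 2.3960 rad.
Bracket: H₀ sin φ sin δ + cos φ cos δ sin H₀ = 2.3960×0.55339×0.74169 + 0.83292×0.67074×0.67841 = 0.983423 + 0.379009 = 1.362432.
Q̄ = (S₀/π) × [bracket] = (1061/π) × 1.362432 = 460.1 W/m².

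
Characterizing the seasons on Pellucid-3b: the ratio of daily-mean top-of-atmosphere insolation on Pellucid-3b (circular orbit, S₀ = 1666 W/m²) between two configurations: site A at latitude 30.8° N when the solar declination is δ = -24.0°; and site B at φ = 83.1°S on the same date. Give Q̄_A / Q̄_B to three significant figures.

— Configuration A (φ=+30.8°):
cos H₀ = −tan(+30.8°) tan(-24.000°) = 0.2654, H₀ = 1.3022 rad.
Bracket: H₀ sin φ sin δ + cos φ cos δ sin H₀ = 1.3022×0.51204×-0.40674 + 0.85896×0.91355×0.96414 = -0.271205 + 0.756563 = 0.485358.
Q̄ = (S₀/π) × [bracket] = (1666/π) × 0.485358 = 257.39 W/m².
— Configuration B (φ=-83.1°):
cos H₀ = −tan(-83.1°) tan(-24.000°) = -3.6792 ≤ −1 ⇒ polar day, H₀ = π.
Bracket: H₀ sin φ sin δ + cos φ cos δ sin H₀ = 3.1416×-0.99276×-0.40674 + 0.12014×0.91355×0.00000 = 1.268563 + 0.000000 = 1.268563.
Q̄ = (S₀/π) × [bracket] = (1666/π) × 1.268563 = 672.72 W/m².
Ratio Q̄_A / Q̄_B = 257.39 / 672.72 = 0.3826.

Q̄_A / Q̄_B ≈ 0.383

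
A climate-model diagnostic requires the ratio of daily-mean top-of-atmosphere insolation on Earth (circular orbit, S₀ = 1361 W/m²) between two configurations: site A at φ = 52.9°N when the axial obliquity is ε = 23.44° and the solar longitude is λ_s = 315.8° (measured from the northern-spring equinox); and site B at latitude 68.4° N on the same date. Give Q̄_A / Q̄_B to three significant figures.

— Configuration A (φ=+52.9°):
Solar declination: sin δ = sin ε · sin λ_s = sin 23.44° × sin 315.8° = -0.27732, so δ = -16.101°.
cos H₀ = −tan(+52.9°) tan(-16.101°) = 0.3817, H₀ = 1.1792 rad.
Bracket: H₀ sin φ sin δ + cos φ cos δ sin H₀ = 1.1792×0.79758×-0.27732 + 0.60321×0.96078×0.92430 = -0.260821 + 0.535680 = 0.274859.
Q̄ = (S₀/π) × [bracket] = (1361/π) × 0.274859 = 119.07 W/m².
— Configuration B (φ=+68.4°):
cos H₀ = −tan(+68.4°) tan(-16.101°) = 0.7290, H₀ = 0.7539 rad.
Bracket: H₀ sin φ sin δ + cos φ cos δ sin H₀ = 0.7539×0.92978×-0.27732 + 0.36812×0.96078×0.68447 = -0.194391 + 0.242085 = 0.047694.
Q̄ = (S₀/π) × [bracket] = (1361/π) × 0.047694 = 20.662 W/m².
Ratio Q̄_A / Q̄_B = 119.07 / 20.662 = 5.763.

Q̄_A / Q̄_B ≈ 5.76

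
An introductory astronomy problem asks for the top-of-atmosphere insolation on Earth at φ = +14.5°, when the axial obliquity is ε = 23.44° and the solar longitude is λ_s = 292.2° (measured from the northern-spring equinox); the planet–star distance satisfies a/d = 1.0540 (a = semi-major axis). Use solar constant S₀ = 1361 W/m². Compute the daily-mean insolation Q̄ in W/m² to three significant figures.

Solar declination: sin δ = sin ε · sin λ_s = sin 23.44° × sin 292.2° = -0.36830, so δ = -21.611°.
cos H₀ = −tan(+14.5°) tan(-21.611°) = 0.1025, H₀ = 1.4682 rad.
Bracket: H₀ sin φ sin δ + cos φ cos δ sin H₀ = 1.4682×0.25038×-0.36830 + 0.96815×0.92971×0.99474 = -0.135390 + 0.895364 = 0.759974.
Inverse-square distance factor (a/d)² = 1.0540² = 1.110916.
Q̄ = (S₀/π) × 1.110916 × [bracket] = (1361/π) × 1.110916 × 0.759974 = 365.8 W/m².

Q̄ ≈ 366 W/m²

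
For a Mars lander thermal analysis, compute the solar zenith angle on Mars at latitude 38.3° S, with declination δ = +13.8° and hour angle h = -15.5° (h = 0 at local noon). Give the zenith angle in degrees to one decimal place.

cos θ_z = sin ϕ sin δ + cos ϕ cos δ cos h = -0.147838 + 0.734405 = 0.586567.
θ_z = arccos(0.586567) = 54.1°.

θ_z = 54.1°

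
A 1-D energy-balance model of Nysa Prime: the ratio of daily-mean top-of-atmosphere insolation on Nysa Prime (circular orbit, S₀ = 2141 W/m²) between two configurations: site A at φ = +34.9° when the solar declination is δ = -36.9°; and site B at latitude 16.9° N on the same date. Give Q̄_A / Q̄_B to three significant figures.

— Configuration A (φ=+34.9°):
cos H₀ = −tan(+34.9°) tan(-36.900°) = 0.5238, H₀ = 1.0195 rad.
Bracket: H₀ sin φ sin δ + cos φ cos δ sin H₀ = 1.0195×0.57215×-0.60042 + 0.82015×0.79968×0.85185 = -0.350229 + 0.558692 = 0.208463.
Q̄ = (S₀/π) × [bracket] = (2141/π) × 0.208463 = 142.07 W/m².
— Configuration B (φ=+16.9°):
cos H₀ = −tan(+16.9°) tan(-36.900°) = 0.2281, H₀ = 1.3407 rad.
Bracket: H₀ sin φ sin δ + cos φ cos δ sin H₀ = 1.3407×0.29070×-0.60042 + 0.95681×0.79968×0.97363 = -0.234009 + 0.744965 = 0.510956.
Q̄ = (S₀/π) × [bracket] = (2141/π) × 0.510956 = 348.22 W/m².
Ratio Q̄_A / Q̄_B = 142.07 / 348.22 = 0.4080.

Q̄_A / Q̄_B ≈ 0.408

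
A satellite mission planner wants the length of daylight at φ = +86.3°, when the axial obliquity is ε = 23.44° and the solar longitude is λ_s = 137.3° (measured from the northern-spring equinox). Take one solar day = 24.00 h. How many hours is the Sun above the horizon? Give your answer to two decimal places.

Solar declination: sin δ = sin ε · sin λ_s = sin 23.44° × sin 137.3° = 0.26976, so δ = +15.650°.
Sunrise equation: cos H₀ = −tan φ · tan δ = -4.3322 ≤ −1, so the Sun never sets (polar day) and H₀ = π.
Daylight = 2H₀/(2π) × 24.00 h = (3.1416/π) × 24.00 = 24.00 h.

24.00 h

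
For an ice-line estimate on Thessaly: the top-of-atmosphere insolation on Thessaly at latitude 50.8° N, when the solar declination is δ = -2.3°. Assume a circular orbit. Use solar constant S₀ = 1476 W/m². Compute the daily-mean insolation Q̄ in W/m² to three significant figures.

cos H₀ = −tan(+50.8°) tan(-2.300°) = 0.0492, H₀ = 1.5215 rad.
Bracket: H₀ sin φ sin δ + cos φ cos δ sin H₀ = 1.5215×0.77494×-0.04013 + 0.63203×0.99919×0.99879 = -0.047316 + 0.630754 = 0.583438.
Q̄ = (S₀/π) × [bracket] = (1476/π) × 0.583438 = 274.1 W/m².

Q̄ ≈ 274 W/m²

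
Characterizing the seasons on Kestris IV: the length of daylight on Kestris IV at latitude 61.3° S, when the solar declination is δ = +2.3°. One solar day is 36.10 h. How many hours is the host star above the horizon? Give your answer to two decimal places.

17.21 h

cos h₀ = −tan ϕ · tan δ = −tan(-61.3°) × tan(+2.300°) = 0.0734, so h₀ = 1.4974 rad = 85.79°.
Daylight = 2h₀/(2π) × 36.10 h = (1.4974/π) × 36.10 = 17.21 h.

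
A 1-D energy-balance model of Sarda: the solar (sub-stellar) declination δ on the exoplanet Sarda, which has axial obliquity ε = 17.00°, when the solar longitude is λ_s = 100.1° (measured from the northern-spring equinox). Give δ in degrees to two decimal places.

δ = +16.73°

sin δ = sin ε · sin λ_s = sin 17.00° × sin 100.1° = 0.287841.
δ = arcsin(0.287841) = +16.73°.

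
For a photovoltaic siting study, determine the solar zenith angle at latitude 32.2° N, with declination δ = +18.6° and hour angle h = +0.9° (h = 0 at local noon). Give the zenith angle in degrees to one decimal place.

θ_z = 13.6°

cos θ_z = sin ϕ sin δ + cos ϕ cos δ cos h = 0.169966 + 0.801896 = 0.971862.
θ_z = arccos(0.971862) = 13.6°.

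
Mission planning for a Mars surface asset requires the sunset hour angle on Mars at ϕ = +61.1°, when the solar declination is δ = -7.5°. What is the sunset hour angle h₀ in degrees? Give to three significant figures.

h₀ = 76.2°

cos h₀ = −tan ϕ · tan δ = −tan(+61.1°) × tan(-7.500°) = 0.2385, so h₀ = 1.3300 rad = 76.20°.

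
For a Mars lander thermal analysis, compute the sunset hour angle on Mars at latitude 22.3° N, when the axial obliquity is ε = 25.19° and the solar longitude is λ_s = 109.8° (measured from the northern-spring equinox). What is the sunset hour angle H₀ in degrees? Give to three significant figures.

H₀ = 100°

Solar declination: sin δ = sin ε · sin λ_s = sin 25.19° × sin 109.8° = 0.40046, so δ = +23.607°.
cos H₀ = −tan φ · tan δ = −tan(+22.3°) × tan(+23.607°) = -0.1792, so H₀ = 1.7510 rad = 100.33°.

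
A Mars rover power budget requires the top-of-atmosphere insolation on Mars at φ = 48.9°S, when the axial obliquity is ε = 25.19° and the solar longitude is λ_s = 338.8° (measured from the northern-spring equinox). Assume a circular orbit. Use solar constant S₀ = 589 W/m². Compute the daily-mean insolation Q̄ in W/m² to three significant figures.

Q̄ ≈ 158 W/m²

Solar declination: sin δ = sin ε · sin λ_s = sin 25.19° × sin 338.8° = -0.15392, so δ = -8.854°.
cos H₀ = −tan(-48.9°) tan(-8.854°) = -0.1786, H₀ = 1.7503 rad.
Bracket: H₀ sin φ sin δ + cos φ cos δ sin H₀ = 1.7503×-0.75356×-0.15392 + 0.65738×0.98808×0.98393 = 0.203014 + 0.639106 = 0.842120.
Q̄ = (S₀/π) × [bracket] = (589/π) × 0.842120 = 157.9 W/m².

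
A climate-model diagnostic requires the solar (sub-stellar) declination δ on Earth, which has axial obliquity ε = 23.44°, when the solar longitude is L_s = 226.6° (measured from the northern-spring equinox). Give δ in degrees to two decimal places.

δ = -16.80°

sin δ = sin ε · sin L_s = sin 23.44° × sin 226.6° = -0.289023.
δ = arcsin(-0.289023) = -16.80°.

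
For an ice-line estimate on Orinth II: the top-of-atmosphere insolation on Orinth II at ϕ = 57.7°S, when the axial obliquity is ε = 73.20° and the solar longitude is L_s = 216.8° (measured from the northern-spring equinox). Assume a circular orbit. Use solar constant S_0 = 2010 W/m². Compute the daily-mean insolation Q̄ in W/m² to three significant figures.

Q̄ ≈ 974 W/m²

Solar declination: sin δ = sin ε · sin L_s = sin 73.20° × sin 216.8° = -0.57346, so δ = -34.992°.
cos h₀ = −tan(-57.7°) tan(-34.992°) = -1.1073 ≤ −1 ⇒ polar day, h₀ = π.
Bracket: h₀ sin ϕ sin δ + cos ϕ cos δ sin h₀ = 3.1416×-0.84526×-0.57346 + 0.53435×0.81924×0.00000 = 1.522805 + 0.000000 = 1.522805.
Q̄ = (S_0/π) × [bracket] = (2010/π) × 1.522805 = 974.3 W/m².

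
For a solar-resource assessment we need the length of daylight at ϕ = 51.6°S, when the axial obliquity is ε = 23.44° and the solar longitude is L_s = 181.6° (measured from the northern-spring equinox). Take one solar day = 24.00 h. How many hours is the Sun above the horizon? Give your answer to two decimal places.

Solar declination: sin δ = sin ε · sin L_s = sin 23.44° × sin 181.6° = -0.01111, so δ = -0.636°.
cos h₀ = −tan ϕ · tan δ = −tan(-51.6°) × tan(-0.636°) = -0.0140, so h₀ = 1.5848 rad = 90.80°.
Daylight = 2h₀/(2π) × 24.00 h = (1.5848/π) × 24.00 = 12.11 h.

12.11 h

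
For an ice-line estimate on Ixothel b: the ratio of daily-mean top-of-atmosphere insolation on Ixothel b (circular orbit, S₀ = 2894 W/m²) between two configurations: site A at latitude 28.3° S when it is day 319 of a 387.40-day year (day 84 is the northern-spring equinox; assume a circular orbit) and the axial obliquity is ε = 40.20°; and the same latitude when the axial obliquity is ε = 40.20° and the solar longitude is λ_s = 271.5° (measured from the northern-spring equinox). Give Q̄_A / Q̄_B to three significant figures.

— Configuration A (φ=-28.3°):
Solar longitude: λ_s = 360° × (319 − 84)/387.40 = 218.379°.
sin δ = sin 40.20° × sin 218.379° = -0.40074, so δ = -23.624°.
cos H₀ = −tan(-28.3°) tan(-23.624°) = -0.2355, H₀ = 1.8085 rad.
Bracket: H₀ sin φ sin δ + cos φ cos δ sin H₀ = 1.8085×-0.47409×-0.40074 + 0.88048×0.91619×0.97187 = 0.343591 + 0.783995 = 1.127586.
Q̄ = (S₀/π) × [bracket] = (2894/π) × 1.127586 = 1038.7 W/m².
— Configuration B (φ=-28.3°):
Solar declination: sin δ = sin ε · sin λ_s = sin 40.20° × sin 271.5° = -0.64524, so δ = -40.183°.
cos H₀ = −tan(-28.3°) tan(-40.183°) = -0.4548, H₀ = 2.0429 rad.
Bracket: H₀ sin φ sin δ + cos φ cos δ sin H₀ = 2.0429×-0.47409×-0.64524 + 0.88048×0.76398×0.89062 = 0.624927 + 0.599093 = 1.224020.
Q̄ = (S₀/π) × [bracket] = (2894/π) × 1.224020 = 1127.6 W/m².
Ratio Q̄_A / Q̄_B = 1038.7 / 1127.6 = 0.9212.

Q̄_A / Q̄_B ≈ 0.921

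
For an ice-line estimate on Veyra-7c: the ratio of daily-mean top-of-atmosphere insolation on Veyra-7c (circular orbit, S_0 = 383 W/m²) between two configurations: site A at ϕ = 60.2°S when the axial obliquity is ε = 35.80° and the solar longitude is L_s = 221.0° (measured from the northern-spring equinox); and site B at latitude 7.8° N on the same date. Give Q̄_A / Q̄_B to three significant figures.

— Configuration A (ϕ=-60.2°):
Solar declination: sin δ = sin ε · sin L_s = sin 35.80° × sin 221.0° = -0.38377, so δ = -22.567°.
cos h₀ = −tan(-60.2°) tan(-22.567°) = -0.7257, h₀ = 2.3828 rad.
Bracket: h₀ sin ϕ sin δ + cos ϕ cos δ sin h₀ = 2.3828×-0.86777×-0.38377 + 0.49697×0.92343×0.68806 = 0.793530 + 0.315762 = 1.109292.
Q̄ = (S_0/π) × [bracket] = (383/π) × 1.109292 = 135.24 W/m².
— Configuration B (ϕ=+7.8°):
cos h₀ = −tan(+7.8°) tan(-22.567°) = 0.0569, h₀ = 1.5138 rad.
Bracket: h₀ sin ϕ sin δ + cos ϕ cos δ sin h₀ = 1.5138×0.13572×-0.38377 + 0.99075×0.92343×0.99838 = -0.078847 + 0.913406 = 0.834559.
Q̄ = (S_0/π) × [bracket] = (383/π) × 0.834559 = 101.74 W/m².
Ratio Q̄_A / Q̄_B = 135.24 / 101.74 = 1.329.

Q̄_A / Q̄_B ≈ 1.33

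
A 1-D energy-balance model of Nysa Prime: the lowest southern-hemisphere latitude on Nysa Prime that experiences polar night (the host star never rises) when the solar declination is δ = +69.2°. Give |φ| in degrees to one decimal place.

|φ| = 20.8°

Polar night requires cos H₀ = −tan φ tan δ ≥ 1, i.e. tan φ tan δ ≤ −1.
The boundary is |tan φ| · |tan δ| = 1, so |φ| = 90° − |δ| = 90° − 69.2° = 20.8° in the southern hemisphere.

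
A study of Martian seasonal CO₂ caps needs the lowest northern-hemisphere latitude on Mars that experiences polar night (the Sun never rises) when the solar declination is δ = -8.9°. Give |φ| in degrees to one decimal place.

Polar night requires cos H₀ = −tan φ tan δ ≥ 1, i.e. tan φ tan δ ≤ −1.
The boundary is |tan φ| · |tan δ| = 1, so |φ| = 90° − |δ| = 90° − 8.9° = 81.1° in the northern hemisphere.

|φ| = 81.1°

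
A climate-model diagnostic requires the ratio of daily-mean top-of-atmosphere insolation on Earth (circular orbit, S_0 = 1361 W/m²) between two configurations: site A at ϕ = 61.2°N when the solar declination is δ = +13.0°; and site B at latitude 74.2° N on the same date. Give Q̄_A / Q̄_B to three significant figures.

Q̄_A / Q̄_B ≈ 1.17

— Configuration A (ϕ=+61.2°):
cos h₀ = −tan(+61.2°) tan(+13.000°) = -0.4199, h₀ = 2.0042 rad.
Bracket: h₀ sin ϕ sin δ + cos ϕ cos δ sin h₀ = 2.0042×0.87631×0.22495 + 0.48175×0.97437×0.90755 = 0.395080 + 0.426006 = 0.821086.
Q̄ = (S_0/π) × [bracket] = (1361/π) × 0.821086 = 355.71 W/m².
— Configuration B (ϕ=+74.2°):
cos h₀ = −tan(+74.2°) tan(+13.000°) = -0.8159, h₀ = 2.5250 rad.
Bracket: h₀ sin ϕ sin δ + cos ϕ cos δ sin h₀ = 2.5250×0.96222×0.22495 + 0.27228×0.97437×0.57823 = 0.546540 + 0.153405 = 0.699945.
Q̄ = (S_0/π) × [bracket] = (1361/π) × 0.699945 = 303.23 W/m².
Ratio Q̄_A / Q̄_B = 355.71 / 303.23 = 1.173.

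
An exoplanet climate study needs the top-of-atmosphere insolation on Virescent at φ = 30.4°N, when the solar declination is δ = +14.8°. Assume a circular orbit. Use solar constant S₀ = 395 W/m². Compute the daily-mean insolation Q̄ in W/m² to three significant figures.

Q̄ ≈ 132 W/m²

cos H₀ = −tan(+30.4°) tan(+14.800°) = -0.1550, H₀ = 1.7264 rad.
Bracket: H₀ sin φ sin δ + cos φ cos δ sin H₀ = 1.7264×0.50603×0.25545 + 0.86251×0.96682×0.98791 = 0.223164 + 0.823810 = 1.046974.
Q̄ = (S₀/π) × [bracket] = (395/π) × 1.046974 = 131.6 W/m².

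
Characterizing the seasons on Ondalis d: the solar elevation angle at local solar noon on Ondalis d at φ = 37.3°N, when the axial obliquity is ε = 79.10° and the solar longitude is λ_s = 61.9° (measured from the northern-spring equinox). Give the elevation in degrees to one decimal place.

67.3°

Solar declination: sin δ = sin ε · sin λ_s = sin 79.10° × sin 61.9° = 0.86621, so δ = +60.021°.
At local noon the hour angle is zero, so the zenith angle equals |φ − δ| = |+37.3° − (+60.021°)| = 22.721°.
Elevation = 90° − 22.721° = 67.3°.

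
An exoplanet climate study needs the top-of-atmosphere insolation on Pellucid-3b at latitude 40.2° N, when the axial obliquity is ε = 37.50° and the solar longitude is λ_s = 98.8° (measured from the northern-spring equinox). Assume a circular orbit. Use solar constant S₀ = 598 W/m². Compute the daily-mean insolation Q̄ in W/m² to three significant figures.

Solar declination: sin δ = sin ε · sin λ_s = sin 37.50° × sin 98.8° = 0.60160, so δ = +36.984°.
cos H₀ = −tan(+40.2°) tan(+36.984°) = -0.6364, H₀ = 2.2607 rad.
Bracket: H₀ sin φ sin δ + cos φ cos δ sin H₀ = 2.2607×0.64546×0.60160 + 0.76380×0.79880×0.77133 = 0.877850 + 0.470607 = 1.348457.
Q̄ = (S₀/π) × [bracket] = (598/π) × 1.348457 = 256.7 W/m².

Q̄ ≈ 257 W/m²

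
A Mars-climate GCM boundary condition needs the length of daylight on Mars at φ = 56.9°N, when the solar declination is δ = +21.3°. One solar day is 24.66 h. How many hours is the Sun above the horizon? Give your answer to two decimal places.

cos H₀ = −tan φ · tan δ = −tan(+56.9°) × tan(+21.300°) = -0.5981, so H₀ = 2.2119 rad = 126.73°.
Daylight = 2H₀/(2π) × 24.66 h = (2.2119/π) × 24.66 = 17.36 h.

17.36 h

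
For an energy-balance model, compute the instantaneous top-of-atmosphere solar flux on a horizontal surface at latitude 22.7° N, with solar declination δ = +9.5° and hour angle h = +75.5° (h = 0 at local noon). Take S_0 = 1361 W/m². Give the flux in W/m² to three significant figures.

397 W/m²

cos θ_z = sin ϕ sin δ + cos ϕ cos δ cos h = 0.063693 + 0.227817 = 0.291510.
Flux = S_0 · cos θ_z = 1361 × 0.291510 = 396.7 W/m².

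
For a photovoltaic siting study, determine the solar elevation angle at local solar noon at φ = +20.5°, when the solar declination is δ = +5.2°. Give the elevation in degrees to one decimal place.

74.7°

At local noon the hour angle is zero, so the zenith angle equals |φ − δ| = |+20.5° − (+5.200°)| = 15.300°.
Elevation = 90° − 15.300° = 74.7°.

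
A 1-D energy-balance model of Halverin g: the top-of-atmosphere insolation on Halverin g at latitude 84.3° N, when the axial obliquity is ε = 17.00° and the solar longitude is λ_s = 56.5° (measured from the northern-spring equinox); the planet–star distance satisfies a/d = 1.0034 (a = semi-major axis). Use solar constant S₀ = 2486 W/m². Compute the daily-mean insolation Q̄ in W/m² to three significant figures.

Solar declination: sin δ = sin ε · sin λ_s = sin 17.00° × sin 56.5° = 0.24380, so δ = +14.111°.
cos H₀ = −tan(+84.3°) tan(+14.111°) = -2.5186 ≤ −1 ⇒ polar day, H₀ = π.
Bracket: H₀ sin φ sin δ + cos φ cos δ sin H₀ = 3.1416×0.99506×0.24380 + 0.09932×0.96982×0.00000 = 0.762138 + 0.000000 = 0.762138.
Inverse-square distance factor (a/d)² = 1.0034² = 1.006812.
Q̄ = (S₀/π) × 1.006812 × [bracket] = (2486/π) × 1.006812 × 0.762138 = 607.2 W/m².

Q̄ ≈ 607 W/m²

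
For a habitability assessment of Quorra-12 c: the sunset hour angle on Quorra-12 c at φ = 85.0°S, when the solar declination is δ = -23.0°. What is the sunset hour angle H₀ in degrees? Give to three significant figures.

Sunrise equation: cos H₀ = −tan φ · tan δ = -4.8518 ≤ −1, so the host star never sets (polar day) and H₀ = π.

H₀ = 180°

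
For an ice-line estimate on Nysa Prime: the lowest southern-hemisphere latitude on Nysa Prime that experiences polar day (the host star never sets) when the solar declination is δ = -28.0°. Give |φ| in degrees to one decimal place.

|φ| = 62.0°

Polar day requires cos H₀ = −tan φ tan δ ≤ −1, i.e. tan φ tan δ ≥ 1.
The boundary is |tan φ| · |tan δ| = 1, so |φ| = 90° − |δ| = 90° − 28.0° = 62.0° in the southern hemisphere.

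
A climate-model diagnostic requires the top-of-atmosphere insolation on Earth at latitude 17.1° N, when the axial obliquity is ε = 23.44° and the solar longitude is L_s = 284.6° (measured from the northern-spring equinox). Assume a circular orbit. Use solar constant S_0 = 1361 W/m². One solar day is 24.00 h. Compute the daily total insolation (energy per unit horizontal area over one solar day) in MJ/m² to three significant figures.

26.6 MJ/m²

Solar declination: sin δ = sin ε · sin L_s = sin 23.44° × sin 284.6° = -0.38494, so δ = -22.640°.
cos h₀ = −tan(+17.1°) tan(-22.640°) = 0.1283, h₀ = 1.4421 rad.
Bracket: h₀ sin ϕ sin δ + cos ϕ cos δ sin h₀ = 1.4421×0.29404×-0.38494 + 0.95579×0.92294×0.99173 = -0.163228 + 0.874842 = 0.711614.
Q̄ = (S_0/π) × [bracket] = (1361/π) × 0.711614 = 308.29 W/m².
Daily total = Q̄ × 24.00 h × 3600 s/h = 308.29 × 24.00 × 3600 / 10⁶ = 26.64 MJ/m².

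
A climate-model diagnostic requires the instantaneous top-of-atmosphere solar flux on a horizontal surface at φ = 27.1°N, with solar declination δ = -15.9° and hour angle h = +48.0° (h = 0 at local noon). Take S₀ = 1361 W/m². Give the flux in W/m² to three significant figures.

610 W/m²

cos θ_z = sin φ sin δ + cos φ cos δ cos h = -0.124801 + 0.572879 = 0.448078.
Flux = S₀ · cos θ_z = 1361 × 0.448078 = 609.8 W/m².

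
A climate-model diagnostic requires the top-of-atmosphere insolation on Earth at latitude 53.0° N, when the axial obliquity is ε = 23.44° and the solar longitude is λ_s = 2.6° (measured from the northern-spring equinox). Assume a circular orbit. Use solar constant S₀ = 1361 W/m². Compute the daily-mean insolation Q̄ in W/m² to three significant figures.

Q̄ ≈ 271 W/m²

Solar declination: sin δ = sin ε · sin λ_s = sin 23.44° × sin 2.6° = 0.01804, so δ = +1.034°.
cos H₀ = −tan(+53.0°) tan(+1.034°) = -0.0240, H₀ = 1.5947 rad.
Bracket: H₀ sin φ sin δ + cos φ cos δ sin H₀ = 1.5947×0.79864×0.01804 + 0.60182×0.99984×0.99971 = 0.022976 + 0.601549 = 0.624525.
Q̄ = (S₀/π) × [bracket] = (1361/π) × 0.624525 = 270.6 W/m².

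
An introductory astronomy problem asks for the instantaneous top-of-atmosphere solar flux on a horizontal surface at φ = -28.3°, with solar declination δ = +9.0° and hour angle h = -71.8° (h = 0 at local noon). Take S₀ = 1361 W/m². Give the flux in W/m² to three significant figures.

269 W/m²

cos θ_z = sin φ sin δ + cos φ cos δ cos h = -0.074164 + 0.271618 = 0.197454.
Flux = S₀ · cos θ_z = 1361 × 0.197454 = 268.7 W/m².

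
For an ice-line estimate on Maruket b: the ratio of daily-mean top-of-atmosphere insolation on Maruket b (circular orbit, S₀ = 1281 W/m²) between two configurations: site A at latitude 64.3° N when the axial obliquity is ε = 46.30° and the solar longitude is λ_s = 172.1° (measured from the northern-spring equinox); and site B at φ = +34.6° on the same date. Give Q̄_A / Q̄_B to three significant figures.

Q̄_A / Q̄_B ≈ 0.639

— Configuration A (φ=+64.3°):
Solar declination: sin δ = sin ε · sin λ_s = sin 46.30° × sin 172.1° = 0.09937, so δ = +5.703°.
cos H₀ = −tan(+64.3°) tan(+5.703°) = -0.2075, H₀ = 1.7798 rad.
Bracket: H₀ sin φ sin δ + cos φ cos δ sin H₀ = 1.7798×0.90108×0.09937 + 0.43366×0.99505×0.97824 = 0.159364 + 0.422124 = 0.581488.
Q̄ = (S₀/π) × [bracket] = (1281/π) × 0.581488 = 237.10 W/m².
— Configuration B (φ=+34.6°):
cos H₀ = −tan(+34.6°) tan(+5.703°) = -0.0689, H₀ = 1.6397 rad.
Bracket: H₀ sin φ sin δ + cos φ cos δ sin H₀ = 1.6397×0.56784×0.09937 + 0.82314×0.99505×0.99762 = 0.092522 + 0.817116 = 0.909638.
Q̄ = (S₀/π) × [bracket] = (1281/π) × 0.909638 = 370.91 W/m².
Ratio Q̄_A / Q̄_B = 237.10 / 370.91 = 0.6392.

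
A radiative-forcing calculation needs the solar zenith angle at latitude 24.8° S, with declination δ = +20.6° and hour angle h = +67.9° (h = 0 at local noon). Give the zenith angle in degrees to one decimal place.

cos θ_z = sin ϕ sin δ + cos ϕ cos δ cos h = -0.147581 + 0.319690 = 0.172109.
θ_z = arccos(0.172109) = 80.1°.

θ_z = 80.1°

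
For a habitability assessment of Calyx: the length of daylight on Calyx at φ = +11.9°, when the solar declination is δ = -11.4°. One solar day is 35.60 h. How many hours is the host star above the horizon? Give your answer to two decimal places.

cos H₀ = −tan φ · tan δ = −tan(+11.9°) × tan(-11.400°) = 0.0425, so H₀ = 1.5283 rad = 87.56°.
Daylight = 2H₀/(2π) × 35.60 h = (1.5283/π) × 35.60 = 17.32 h.

17.32 h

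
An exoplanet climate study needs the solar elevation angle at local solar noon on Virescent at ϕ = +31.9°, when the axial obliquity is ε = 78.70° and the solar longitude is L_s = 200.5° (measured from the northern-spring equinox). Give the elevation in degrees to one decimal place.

Solar declination: sin δ = sin ε · sin L_s = sin 78.70° × sin 200.5° = -0.34342, so δ = -20.085°.
At local noon the hour angle is zero, so the zenith angle equals |ϕ − δ| = |+31.9° − (-20.085°)| = 51.985°.
Elevation = 90° − 51.985° = 38.0°.

38.0°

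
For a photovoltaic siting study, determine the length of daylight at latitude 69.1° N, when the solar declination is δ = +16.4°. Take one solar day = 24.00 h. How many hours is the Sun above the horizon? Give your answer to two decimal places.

cos h₀ = −tan ϕ · tan δ = −tan(+69.1°) × tan(+16.400°) = -0.7707, so h₀ = 2.4508 rad = 140.42°.
Daylight = 2h₀/(2π) × 24.00 h = (2.4508/π) × 24.00 = 18.72 h.

18.72 h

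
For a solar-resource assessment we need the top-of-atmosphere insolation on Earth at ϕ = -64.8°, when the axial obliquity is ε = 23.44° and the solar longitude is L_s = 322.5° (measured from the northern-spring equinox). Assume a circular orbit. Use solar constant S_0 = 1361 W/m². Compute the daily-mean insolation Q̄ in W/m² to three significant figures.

Solar declination: sin δ = sin ε · sin L_s = sin 23.44° × sin 322.5° = -0.24216, so δ = -14.014°.
cos h₀ = −tan(-64.8°) tan(-14.014°) = -0.5304, h₀ = 2.1299 rad.
Bracket: h₀ sin ϕ sin δ + cos ϕ cos δ sin h₀ = 2.1299×-0.90483×-0.24216 + 0.42578×0.97024×0.84775 = 0.466690 + 0.350213 = 0.816903.
Q̄ = (S_0/π) × [bracket] = (1361/π) × 0.816903 = 353.9 W/m².

Q̄ ≈ 354 W/m²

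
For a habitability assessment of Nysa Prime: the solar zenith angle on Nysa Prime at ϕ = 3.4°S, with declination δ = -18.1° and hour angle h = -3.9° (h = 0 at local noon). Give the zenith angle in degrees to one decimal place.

θ_z = 15.2°

cos θ_z = sin ϕ sin δ + cos ϕ cos δ cos h = 0.018425 + 0.946645 = 0.965070.
θ_z = arccos(0.965070) = 15.2°.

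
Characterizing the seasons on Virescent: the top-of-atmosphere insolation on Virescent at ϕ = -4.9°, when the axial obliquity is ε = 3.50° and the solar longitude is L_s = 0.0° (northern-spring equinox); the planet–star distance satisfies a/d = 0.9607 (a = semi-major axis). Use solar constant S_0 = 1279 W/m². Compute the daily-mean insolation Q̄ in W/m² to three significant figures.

Solar declination: sin δ = sin ε · sin L_s = sin 3.50° × sin 0.0° = 0.00000, so δ = +0.000°.
cos h₀ = −tan(-4.9°) tan(+0.000°) = 0.0000, h₀ = 1.5708 rad.
Bracket: h₀ sin ϕ sin δ + cos ϕ cos δ sin h₀ = 1.5708×-0.08542×0.00000 + 0.99635×1.00000×1.00000 = -0.000000 + 0.996350 = 0.996350.
Inverse-square distance factor (a/d)² = 0.9607² = 0.922944.
Q̄ = (S_0/π) × 0.922944 × [bracket] = (1279/π) × 0.922944 × 0.996350 = 374.4 W/m².

Q̄ ≈ 374 W/m²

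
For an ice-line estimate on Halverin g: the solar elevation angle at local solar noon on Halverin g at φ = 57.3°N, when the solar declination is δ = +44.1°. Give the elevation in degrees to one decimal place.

76.8°

At local noon the hour angle is zero, so the zenith angle equals |φ − δ| = |+57.3° − (+44.100°)| = 13.200°.
Elevation = 90° − 13.200° = 76.8°.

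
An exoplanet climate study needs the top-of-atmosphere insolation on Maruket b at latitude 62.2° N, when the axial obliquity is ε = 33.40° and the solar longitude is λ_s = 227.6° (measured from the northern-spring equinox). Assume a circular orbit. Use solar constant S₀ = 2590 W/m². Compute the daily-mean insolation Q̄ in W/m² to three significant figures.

Q̄ ≈ 20.6 W/m²

Solar declination: sin δ = sin ε · sin λ_s = sin 33.40° × sin 227.6° = -0.40651, so δ = -23.986°.
cos H₀ = −tan(+62.2°) tan(-23.986°) = 0.8439, H₀ = 0.5663 rad.
Bracket: H₀ sin φ sin δ + cos φ cos δ sin H₀ = 0.5663×0.88458×-0.40651 + 0.46639×0.91365×0.53654 = -0.203636 + 0.228629 = 0.024993.
Q̄ = (S₀/π) × [bracket] = (2590/π) × 0.024993 = 20.60 W/m².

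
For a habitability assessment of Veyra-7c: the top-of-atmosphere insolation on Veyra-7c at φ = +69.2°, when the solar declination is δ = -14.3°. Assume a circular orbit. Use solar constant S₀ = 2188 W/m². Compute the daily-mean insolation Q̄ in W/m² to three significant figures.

cos H₀ = −tan(+69.2°) tan(-14.300°) = 0.6710, H₀ = 0.8352 rad.
Bracket: H₀ sin φ sin δ + cos φ cos δ sin H₀ = 0.8352×0.93483×-0.24700 + 0.35511×0.96902×0.74144 = -0.192850 + 0.255136 = 0.062286.
Q̄ = (S₀/π) × [bracket] = (2188/π) × 0.062286 = 43.38 W/m².

Q̄ ≈ 43.4 W/m²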